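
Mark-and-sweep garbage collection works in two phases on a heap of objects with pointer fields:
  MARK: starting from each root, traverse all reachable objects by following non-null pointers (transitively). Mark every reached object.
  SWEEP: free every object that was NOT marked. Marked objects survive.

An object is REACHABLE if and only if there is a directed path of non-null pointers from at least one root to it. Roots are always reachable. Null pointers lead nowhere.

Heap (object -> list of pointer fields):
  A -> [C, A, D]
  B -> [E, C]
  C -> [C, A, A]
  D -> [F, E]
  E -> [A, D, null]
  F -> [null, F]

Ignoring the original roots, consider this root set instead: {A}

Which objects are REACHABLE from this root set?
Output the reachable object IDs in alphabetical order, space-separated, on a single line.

Answer: A C D E F

Derivation:
Roots: A
Mark A: refs=C A D, marked=A
Mark C: refs=C A A, marked=A C
Mark D: refs=F E, marked=A C D
Mark F: refs=null F, marked=A C D F
Mark E: refs=A D null, marked=A C D E F
Unmarked (collected): B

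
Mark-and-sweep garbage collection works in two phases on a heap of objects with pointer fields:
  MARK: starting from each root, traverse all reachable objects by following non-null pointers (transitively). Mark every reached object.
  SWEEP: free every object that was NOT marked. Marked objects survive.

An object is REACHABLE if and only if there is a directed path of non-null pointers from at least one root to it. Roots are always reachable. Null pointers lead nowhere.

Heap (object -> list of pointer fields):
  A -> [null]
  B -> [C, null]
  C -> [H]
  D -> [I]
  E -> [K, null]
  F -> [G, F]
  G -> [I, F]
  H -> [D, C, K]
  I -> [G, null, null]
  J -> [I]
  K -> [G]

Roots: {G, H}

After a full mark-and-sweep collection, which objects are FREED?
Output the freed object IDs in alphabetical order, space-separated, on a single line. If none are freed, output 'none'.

Roots: G H
Mark G: refs=I F, marked=G
Mark H: refs=D C K, marked=G H
Mark I: refs=G null null, marked=G H I
Mark F: refs=G F, marked=F G H I
Mark D: refs=I, marked=D F G H I
Mark C: refs=H, marked=C D F G H I
Mark K: refs=G, marked=C D F G H I K
Unmarked (collected): A B E J

Answer: A B E J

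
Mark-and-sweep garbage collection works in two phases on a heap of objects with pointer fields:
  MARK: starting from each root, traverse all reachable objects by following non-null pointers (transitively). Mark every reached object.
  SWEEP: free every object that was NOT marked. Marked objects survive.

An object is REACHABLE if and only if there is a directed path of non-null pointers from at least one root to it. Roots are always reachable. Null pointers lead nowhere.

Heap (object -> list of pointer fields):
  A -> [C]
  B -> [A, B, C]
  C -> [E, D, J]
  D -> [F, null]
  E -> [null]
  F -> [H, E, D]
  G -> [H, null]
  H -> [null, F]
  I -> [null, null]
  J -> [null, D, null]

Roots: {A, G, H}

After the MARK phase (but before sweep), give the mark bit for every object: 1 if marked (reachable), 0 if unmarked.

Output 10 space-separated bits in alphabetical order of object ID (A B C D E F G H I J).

Roots: A G H
Mark A: refs=C, marked=A
Mark G: refs=H null, marked=A G
Mark H: refs=null F, marked=A G H
Mark C: refs=E D J, marked=A C G H
Mark F: refs=H E D, marked=A C F G H
Mark E: refs=null, marked=A C E F G H
Mark D: refs=F null, marked=A C D E F G H
Mark J: refs=null D null, marked=A C D E F G H J
Unmarked (collected): B I

Answer: 1 0 1 1 1 1 1 1 0 1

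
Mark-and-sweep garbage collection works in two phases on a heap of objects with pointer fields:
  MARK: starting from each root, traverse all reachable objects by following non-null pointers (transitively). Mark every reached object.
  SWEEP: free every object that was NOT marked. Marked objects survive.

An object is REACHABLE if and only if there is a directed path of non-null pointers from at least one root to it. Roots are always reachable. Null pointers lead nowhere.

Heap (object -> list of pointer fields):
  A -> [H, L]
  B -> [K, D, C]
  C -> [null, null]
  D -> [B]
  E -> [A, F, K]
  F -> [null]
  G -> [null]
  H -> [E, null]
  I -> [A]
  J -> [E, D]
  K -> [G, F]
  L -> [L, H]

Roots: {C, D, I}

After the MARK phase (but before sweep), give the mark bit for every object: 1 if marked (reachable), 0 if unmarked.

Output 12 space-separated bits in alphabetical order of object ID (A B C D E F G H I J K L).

Answer: 1 1 1 1 1 1 1 1 1 0 1 1

Derivation:
Roots: C D I
Mark C: refs=null null, marked=C
Mark D: refs=B, marked=C D
Mark I: refs=A, marked=C D I
Mark B: refs=K D C, marked=B C D I
Mark A: refs=H L, marked=A B C D I
Mark K: refs=G F, marked=A B C D I K
Mark H: refs=E null, marked=A B C D H I K
Mark L: refs=L H, marked=A B C D H I K L
Mark G: refs=null, marked=A B C D G H I K L
Mark F: refs=null, marked=A B C D F G H I K L
Mark E: refs=A F K, marked=A B C D E F G H I K L
Unmarked (collected): J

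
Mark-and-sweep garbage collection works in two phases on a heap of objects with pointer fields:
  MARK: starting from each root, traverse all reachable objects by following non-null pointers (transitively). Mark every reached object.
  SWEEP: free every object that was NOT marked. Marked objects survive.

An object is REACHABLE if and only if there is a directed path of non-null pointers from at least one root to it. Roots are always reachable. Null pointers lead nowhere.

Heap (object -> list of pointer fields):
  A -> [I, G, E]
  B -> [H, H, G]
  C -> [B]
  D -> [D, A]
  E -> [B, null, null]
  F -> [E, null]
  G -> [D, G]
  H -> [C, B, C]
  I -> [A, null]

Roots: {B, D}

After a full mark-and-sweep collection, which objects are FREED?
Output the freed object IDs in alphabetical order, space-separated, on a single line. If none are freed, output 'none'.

Answer: F

Derivation:
Roots: B D
Mark B: refs=H H G, marked=B
Mark D: refs=D A, marked=B D
Mark H: refs=C B C, marked=B D H
Mark G: refs=D G, marked=B D G H
Mark A: refs=I G E, marked=A B D G H
Mark C: refs=B, marked=A B C D G H
Mark I: refs=A null, marked=A B C D G H I
Mark E: refs=B null null, marked=A B C D E G H I
Unmarked (collected): F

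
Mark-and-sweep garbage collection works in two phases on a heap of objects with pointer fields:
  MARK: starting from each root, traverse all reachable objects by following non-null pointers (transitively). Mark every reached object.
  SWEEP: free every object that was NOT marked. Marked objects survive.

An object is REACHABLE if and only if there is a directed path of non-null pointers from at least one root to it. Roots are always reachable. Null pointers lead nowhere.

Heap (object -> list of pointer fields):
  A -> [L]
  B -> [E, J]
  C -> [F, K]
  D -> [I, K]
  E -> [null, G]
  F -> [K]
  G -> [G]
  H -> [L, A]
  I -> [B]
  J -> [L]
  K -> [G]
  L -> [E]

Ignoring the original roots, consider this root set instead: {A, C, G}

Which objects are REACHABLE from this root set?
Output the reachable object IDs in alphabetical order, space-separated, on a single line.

Answer: A C E F G K L

Derivation:
Roots: A C G
Mark A: refs=L, marked=A
Mark C: refs=F K, marked=A C
Mark G: refs=G, marked=A C G
Mark L: refs=E, marked=A C G L
Mark F: refs=K, marked=A C F G L
Mark K: refs=G, marked=A C F G K L
Mark E: refs=null G, marked=A C E F G K L
Unmarked (collected): B D H I J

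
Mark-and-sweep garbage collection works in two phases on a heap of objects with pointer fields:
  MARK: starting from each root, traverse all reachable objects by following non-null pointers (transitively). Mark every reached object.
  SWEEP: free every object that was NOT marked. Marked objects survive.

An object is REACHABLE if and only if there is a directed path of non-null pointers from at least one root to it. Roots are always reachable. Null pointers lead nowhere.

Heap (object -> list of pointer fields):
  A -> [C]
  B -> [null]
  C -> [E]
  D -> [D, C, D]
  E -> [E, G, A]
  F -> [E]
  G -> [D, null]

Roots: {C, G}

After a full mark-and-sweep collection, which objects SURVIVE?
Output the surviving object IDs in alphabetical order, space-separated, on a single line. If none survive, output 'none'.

Answer: A C D E G

Derivation:
Roots: C G
Mark C: refs=E, marked=C
Mark G: refs=D null, marked=C G
Mark E: refs=E G A, marked=C E G
Mark D: refs=D C D, marked=C D E G
Mark A: refs=C, marked=A C D E G
Unmarked (collected): B F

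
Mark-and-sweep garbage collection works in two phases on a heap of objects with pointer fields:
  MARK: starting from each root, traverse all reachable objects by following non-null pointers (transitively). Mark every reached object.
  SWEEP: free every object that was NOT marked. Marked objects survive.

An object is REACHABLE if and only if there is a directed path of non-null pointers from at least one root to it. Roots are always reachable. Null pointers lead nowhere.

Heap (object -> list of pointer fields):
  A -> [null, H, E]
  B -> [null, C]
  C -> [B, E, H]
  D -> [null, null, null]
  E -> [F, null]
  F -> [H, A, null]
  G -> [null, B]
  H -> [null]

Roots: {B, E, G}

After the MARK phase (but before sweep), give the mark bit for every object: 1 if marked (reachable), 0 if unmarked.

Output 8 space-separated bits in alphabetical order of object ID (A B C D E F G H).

Roots: B E G
Mark B: refs=null C, marked=B
Mark E: refs=F null, marked=B E
Mark G: refs=null B, marked=B E G
Mark C: refs=B E H, marked=B C E G
Mark F: refs=H A null, marked=B C E F G
Mark H: refs=null, marked=B C E F G H
Mark A: refs=null H E, marked=A B C E F G H
Unmarked (collected): D

Answer: 1 1 1 0 1 1 1 1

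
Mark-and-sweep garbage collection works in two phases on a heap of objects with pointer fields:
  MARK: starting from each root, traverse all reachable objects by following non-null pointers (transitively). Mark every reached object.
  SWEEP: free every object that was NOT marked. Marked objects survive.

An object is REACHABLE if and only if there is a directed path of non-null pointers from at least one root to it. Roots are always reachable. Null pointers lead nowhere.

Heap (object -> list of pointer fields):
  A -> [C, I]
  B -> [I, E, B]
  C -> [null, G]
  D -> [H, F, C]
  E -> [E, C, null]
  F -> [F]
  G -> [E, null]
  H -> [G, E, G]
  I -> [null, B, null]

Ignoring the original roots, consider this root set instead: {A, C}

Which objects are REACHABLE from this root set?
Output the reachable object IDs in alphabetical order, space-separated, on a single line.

Roots: A C
Mark A: refs=C I, marked=A
Mark C: refs=null G, marked=A C
Mark I: refs=null B null, marked=A C I
Mark G: refs=E null, marked=A C G I
Mark B: refs=I E B, marked=A B C G I
Mark E: refs=E C null, marked=A B C E G I
Unmarked (collected): D F H

Answer: A B C E G I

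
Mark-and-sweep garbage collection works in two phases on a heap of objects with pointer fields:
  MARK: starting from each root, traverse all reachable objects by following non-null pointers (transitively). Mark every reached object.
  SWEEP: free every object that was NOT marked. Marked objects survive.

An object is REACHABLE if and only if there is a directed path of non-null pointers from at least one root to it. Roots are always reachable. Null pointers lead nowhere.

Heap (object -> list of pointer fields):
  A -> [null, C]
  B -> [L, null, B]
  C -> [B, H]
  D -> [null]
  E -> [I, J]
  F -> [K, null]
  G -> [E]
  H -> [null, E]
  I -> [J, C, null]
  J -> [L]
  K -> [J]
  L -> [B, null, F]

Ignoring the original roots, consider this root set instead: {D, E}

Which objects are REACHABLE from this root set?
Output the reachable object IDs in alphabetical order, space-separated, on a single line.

Answer: B C D E F H I J K L

Derivation:
Roots: D E
Mark D: refs=null, marked=D
Mark E: refs=I J, marked=D E
Mark I: refs=J C null, marked=D E I
Mark J: refs=L, marked=D E I J
Mark C: refs=B H, marked=C D E I J
Mark L: refs=B null F, marked=C D E I J L
Mark B: refs=L null B, marked=B C D E I J L
Mark H: refs=null E, marked=B C D E H I J L
Mark F: refs=K null, marked=B C D E F H I J L
Mark K: refs=J, marked=B C D E F H I J K L
Unmarked (collected): A G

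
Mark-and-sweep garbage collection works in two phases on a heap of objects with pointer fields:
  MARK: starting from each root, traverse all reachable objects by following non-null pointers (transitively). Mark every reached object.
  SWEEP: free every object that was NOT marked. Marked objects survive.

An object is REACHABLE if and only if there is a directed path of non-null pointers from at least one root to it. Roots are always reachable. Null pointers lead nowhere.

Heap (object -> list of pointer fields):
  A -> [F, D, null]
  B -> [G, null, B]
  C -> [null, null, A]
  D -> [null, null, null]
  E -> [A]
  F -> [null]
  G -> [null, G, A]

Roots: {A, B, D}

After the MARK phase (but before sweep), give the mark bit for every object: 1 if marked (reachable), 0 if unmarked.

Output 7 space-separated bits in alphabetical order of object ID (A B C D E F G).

Roots: A B D
Mark A: refs=F D null, marked=A
Mark B: refs=G null B, marked=A B
Mark D: refs=null null null, marked=A B D
Mark F: refs=null, marked=A B D F
Mark G: refs=null G A, marked=A B D F G
Unmarked (collected): C E

Answer: 1 1 0 1 0 1 1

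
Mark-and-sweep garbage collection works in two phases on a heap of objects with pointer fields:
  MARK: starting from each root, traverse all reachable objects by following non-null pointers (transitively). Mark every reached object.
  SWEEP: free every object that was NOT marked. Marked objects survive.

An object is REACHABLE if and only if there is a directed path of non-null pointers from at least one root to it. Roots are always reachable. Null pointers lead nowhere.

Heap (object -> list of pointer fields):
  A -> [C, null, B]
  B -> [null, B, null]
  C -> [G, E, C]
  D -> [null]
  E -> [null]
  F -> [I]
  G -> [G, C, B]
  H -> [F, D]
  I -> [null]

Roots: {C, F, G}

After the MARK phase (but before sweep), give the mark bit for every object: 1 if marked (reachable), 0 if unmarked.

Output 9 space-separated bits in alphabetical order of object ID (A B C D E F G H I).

Answer: 0 1 1 0 1 1 1 0 1

Derivation:
Roots: C F G
Mark C: refs=G E C, marked=C
Mark F: refs=I, marked=C F
Mark G: refs=G C B, marked=C F G
Mark E: refs=null, marked=C E F G
Mark I: refs=null, marked=C E F G I
Mark B: refs=null B null, marked=B C E F G I
Unmarked (collected): A D H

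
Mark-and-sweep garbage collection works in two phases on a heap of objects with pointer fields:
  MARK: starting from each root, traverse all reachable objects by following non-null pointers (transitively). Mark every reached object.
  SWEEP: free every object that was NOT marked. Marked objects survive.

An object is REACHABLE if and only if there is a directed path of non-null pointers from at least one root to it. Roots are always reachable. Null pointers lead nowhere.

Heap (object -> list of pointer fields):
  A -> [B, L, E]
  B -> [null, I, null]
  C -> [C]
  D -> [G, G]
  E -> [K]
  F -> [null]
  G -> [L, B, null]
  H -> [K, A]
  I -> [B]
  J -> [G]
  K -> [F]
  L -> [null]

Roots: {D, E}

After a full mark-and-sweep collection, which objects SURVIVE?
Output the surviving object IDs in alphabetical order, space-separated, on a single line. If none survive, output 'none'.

Roots: D E
Mark D: refs=G G, marked=D
Mark E: refs=K, marked=D E
Mark G: refs=L B null, marked=D E G
Mark K: refs=F, marked=D E G K
Mark L: refs=null, marked=D E G K L
Mark B: refs=null I null, marked=B D E G K L
Mark F: refs=null, marked=B D E F G K L
Mark I: refs=B, marked=B D E F G I K L
Unmarked (collected): A C H J

Answer: B D E F G I K L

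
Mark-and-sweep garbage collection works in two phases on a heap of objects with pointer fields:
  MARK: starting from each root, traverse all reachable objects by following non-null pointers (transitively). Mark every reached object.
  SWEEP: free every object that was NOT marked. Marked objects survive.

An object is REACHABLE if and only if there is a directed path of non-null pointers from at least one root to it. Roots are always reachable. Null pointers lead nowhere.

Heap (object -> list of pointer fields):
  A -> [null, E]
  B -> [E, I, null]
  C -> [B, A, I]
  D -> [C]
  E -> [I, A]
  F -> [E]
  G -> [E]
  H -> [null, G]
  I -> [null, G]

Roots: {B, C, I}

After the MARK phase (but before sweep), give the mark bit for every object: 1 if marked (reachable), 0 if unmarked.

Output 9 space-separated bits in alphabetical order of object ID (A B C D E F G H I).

Roots: B C I
Mark B: refs=E I null, marked=B
Mark C: refs=B A I, marked=B C
Mark I: refs=null G, marked=B C I
Mark E: refs=I A, marked=B C E I
Mark A: refs=null E, marked=A B C E I
Mark G: refs=E, marked=A B C E G I
Unmarked (collected): D F H

Answer: 1 1 1 0 1 0 1 0 1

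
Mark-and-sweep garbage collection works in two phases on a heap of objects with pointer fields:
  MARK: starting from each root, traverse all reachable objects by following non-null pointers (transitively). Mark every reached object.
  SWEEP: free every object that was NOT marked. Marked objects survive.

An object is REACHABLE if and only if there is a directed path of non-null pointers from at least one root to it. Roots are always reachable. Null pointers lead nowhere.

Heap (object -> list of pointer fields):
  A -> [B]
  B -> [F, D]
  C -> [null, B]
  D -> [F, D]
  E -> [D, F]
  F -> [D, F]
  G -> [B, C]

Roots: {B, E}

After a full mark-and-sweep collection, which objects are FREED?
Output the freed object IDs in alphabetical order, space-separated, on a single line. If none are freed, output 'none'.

Roots: B E
Mark B: refs=F D, marked=B
Mark E: refs=D F, marked=B E
Mark F: refs=D F, marked=B E F
Mark D: refs=F D, marked=B D E F
Unmarked (collected): A C G

Answer: A C G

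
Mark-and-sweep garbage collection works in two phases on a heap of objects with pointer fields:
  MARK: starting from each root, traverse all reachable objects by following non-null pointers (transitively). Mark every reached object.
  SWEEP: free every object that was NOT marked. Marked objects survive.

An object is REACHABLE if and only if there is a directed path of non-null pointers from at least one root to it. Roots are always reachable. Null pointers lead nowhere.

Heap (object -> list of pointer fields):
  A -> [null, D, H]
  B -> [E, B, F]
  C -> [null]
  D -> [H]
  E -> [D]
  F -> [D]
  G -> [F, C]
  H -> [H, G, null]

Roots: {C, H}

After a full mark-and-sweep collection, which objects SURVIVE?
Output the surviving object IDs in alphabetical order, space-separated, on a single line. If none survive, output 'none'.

Roots: C H
Mark C: refs=null, marked=C
Mark H: refs=H G null, marked=C H
Mark G: refs=F C, marked=C G H
Mark F: refs=D, marked=C F G H
Mark D: refs=H, marked=C D F G H
Unmarked (collected): A B E

Answer: C D F G H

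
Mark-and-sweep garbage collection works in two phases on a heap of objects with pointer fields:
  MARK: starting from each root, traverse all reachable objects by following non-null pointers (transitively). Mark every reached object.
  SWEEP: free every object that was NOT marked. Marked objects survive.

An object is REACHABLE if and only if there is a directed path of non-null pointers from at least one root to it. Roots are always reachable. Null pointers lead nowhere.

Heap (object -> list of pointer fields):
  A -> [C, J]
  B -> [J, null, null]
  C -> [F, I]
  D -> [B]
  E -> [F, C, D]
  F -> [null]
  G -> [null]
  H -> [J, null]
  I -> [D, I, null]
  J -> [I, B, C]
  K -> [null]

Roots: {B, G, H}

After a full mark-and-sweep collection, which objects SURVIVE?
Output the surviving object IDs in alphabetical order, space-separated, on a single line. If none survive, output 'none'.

Answer: B C D F G H I J

Derivation:
Roots: B G H
Mark B: refs=J null null, marked=B
Mark G: refs=null, marked=B G
Mark H: refs=J null, marked=B G H
Mark J: refs=I B C, marked=B G H J
Mark I: refs=D I null, marked=B G H I J
Mark C: refs=F I, marked=B C G H I J
Mark D: refs=B, marked=B C D G H I J
Mark F: refs=null, marked=B C D F G H I J
Unmarked (collected): A E K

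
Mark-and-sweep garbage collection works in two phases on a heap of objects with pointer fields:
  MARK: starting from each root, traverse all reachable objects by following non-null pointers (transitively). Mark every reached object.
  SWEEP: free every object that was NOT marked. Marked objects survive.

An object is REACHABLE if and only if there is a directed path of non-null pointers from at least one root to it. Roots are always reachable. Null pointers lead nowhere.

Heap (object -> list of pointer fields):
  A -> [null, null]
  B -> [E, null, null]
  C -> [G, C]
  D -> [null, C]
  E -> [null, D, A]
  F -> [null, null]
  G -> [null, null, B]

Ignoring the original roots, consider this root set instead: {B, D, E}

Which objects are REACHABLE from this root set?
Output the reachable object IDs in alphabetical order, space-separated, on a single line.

Roots: B D E
Mark B: refs=E null null, marked=B
Mark D: refs=null C, marked=B D
Mark E: refs=null D A, marked=B D E
Mark C: refs=G C, marked=B C D E
Mark A: refs=null null, marked=A B C D E
Mark G: refs=null null B, marked=A B C D E G
Unmarked (collected): F

Answer: A B C D E G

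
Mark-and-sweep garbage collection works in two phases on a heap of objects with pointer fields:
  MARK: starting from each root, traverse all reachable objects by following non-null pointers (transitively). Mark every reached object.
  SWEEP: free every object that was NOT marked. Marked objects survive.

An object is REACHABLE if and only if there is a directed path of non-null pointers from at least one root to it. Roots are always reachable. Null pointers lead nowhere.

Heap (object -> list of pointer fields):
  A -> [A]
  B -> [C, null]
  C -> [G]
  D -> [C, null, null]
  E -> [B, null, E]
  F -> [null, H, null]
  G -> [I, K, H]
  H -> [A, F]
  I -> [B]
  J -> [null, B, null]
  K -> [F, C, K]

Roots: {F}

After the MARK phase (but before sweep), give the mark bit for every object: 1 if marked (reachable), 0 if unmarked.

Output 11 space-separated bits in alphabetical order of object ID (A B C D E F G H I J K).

Roots: F
Mark F: refs=null H null, marked=F
Mark H: refs=A F, marked=F H
Mark A: refs=A, marked=A F H
Unmarked (collected): B C D E G I J K

Answer: 1 0 0 0 0 1 0 1 0 0 0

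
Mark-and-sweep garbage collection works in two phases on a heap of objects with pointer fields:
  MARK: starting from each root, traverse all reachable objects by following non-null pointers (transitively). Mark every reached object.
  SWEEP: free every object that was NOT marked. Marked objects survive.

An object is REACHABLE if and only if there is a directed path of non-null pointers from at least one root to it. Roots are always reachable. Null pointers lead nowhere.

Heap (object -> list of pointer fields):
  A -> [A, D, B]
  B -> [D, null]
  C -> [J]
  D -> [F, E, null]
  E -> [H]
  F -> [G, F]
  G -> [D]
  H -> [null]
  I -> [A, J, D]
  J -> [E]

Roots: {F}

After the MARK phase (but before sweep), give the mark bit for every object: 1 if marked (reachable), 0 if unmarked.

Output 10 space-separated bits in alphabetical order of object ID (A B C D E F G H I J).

Roots: F
Mark F: refs=G F, marked=F
Mark G: refs=D, marked=F G
Mark D: refs=F E null, marked=D F G
Mark E: refs=H, marked=D E F G
Mark H: refs=null, marked=D E F G H
Unmarked (collected): A B C I J

Answer: 0 0 0 1 1 1 1 1 0 0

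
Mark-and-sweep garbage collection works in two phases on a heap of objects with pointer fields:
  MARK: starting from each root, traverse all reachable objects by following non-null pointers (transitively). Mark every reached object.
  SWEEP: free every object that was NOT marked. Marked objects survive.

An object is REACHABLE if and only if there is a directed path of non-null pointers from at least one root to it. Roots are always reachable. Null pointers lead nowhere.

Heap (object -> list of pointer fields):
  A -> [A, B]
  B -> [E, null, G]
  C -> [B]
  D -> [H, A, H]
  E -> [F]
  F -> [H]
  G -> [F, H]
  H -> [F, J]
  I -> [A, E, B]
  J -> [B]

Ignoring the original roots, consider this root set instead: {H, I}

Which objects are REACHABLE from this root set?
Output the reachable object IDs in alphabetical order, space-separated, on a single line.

Answer: A B E F G H I J

Derivation:
Roots: H I
Mark H: refs=F J, marked=H
Mark I: refs=A E B, marked=H I
Mark F: refs=H, marked=F H I
Mark J: refs=B, marked=F H I J
Mark A: refs=A B, marked=A F H I J
Mark E: refs=F, marked=A E F H I J
Mark B: refs=E null G, marked=A B E F H I J
Mark G: refs=F H, marked=A B E F G H I J
Unmarked (collected): C D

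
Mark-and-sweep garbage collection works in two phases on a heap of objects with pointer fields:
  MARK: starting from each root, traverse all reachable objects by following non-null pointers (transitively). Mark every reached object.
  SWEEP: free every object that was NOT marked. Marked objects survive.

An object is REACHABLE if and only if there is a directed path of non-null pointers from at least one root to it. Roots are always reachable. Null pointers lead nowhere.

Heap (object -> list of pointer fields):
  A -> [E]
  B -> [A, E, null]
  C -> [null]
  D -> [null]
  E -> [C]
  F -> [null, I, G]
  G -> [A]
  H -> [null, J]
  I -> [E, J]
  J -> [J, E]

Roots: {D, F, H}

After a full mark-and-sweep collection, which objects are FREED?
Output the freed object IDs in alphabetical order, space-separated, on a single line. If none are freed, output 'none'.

Answer: B

Derivation:
Roots: D F H
Mark D: refs=null, marked=D
Mark F: refs=null I G, marked=D F
Mark H: refs=null J, marked=D F H
Mark I: refs=E J, marked=D F H I
Mark G: refs=A, marked=D F G H I
Mark J: refs=J E, marked=D F G H I J
Mark E: refs=C, marked=D E F G H I J
Mark A: refs=E, marked=A D E F G H I J
Mark C: refs=null, marked=A C D E F G H I J
Unmarked (collected): B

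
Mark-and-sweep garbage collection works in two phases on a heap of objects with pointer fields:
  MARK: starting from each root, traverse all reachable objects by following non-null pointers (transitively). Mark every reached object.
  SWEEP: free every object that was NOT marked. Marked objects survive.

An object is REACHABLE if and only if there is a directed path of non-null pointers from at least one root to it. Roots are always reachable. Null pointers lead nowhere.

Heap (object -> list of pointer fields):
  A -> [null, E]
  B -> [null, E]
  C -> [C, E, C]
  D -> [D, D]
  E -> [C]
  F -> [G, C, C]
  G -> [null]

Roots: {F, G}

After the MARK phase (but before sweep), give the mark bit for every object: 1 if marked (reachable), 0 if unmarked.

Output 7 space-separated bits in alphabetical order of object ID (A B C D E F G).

Roots: F G
Mark F: refs=G C C, marked=F
Mark G: refs=null, marked=F G
Mark C: refs=C E C, marked=C F G
Mark E: refs=C, marked=C E F G
Unmarked (collected): A B D

Answer: 0 0 1 0 1 1 1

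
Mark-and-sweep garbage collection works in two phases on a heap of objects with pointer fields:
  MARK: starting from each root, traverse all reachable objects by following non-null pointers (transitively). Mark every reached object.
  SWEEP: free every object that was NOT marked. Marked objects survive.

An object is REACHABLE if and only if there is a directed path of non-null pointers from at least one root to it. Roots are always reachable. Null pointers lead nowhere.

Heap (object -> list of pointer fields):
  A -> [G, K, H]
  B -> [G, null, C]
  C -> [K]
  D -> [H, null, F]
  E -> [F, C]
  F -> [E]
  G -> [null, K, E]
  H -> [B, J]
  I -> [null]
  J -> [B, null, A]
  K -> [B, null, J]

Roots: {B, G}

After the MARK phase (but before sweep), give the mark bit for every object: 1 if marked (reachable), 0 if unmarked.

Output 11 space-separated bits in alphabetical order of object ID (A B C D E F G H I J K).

Roots: B G
Mark B: refs=G null C, marked=B
Mark G: refs=null K E, marked=B G
Mark C: refs=K, marked=B C G
Mark K: refs=B null J, marked=B C G K
Mark E: refs=F C, marked=B C E G K
Mark J: refs=B null A, marked=B C E G J K
Mark F: refs=E, marked=B C E F G J K
Mark A: refs=G K H, marked=A B C E F G J K
Mark H: refs=B J, marked=A B C E F G H J K
Unmarked (collected): D I

Answer: 1 1 1 0 1 1 1 1 0 1 1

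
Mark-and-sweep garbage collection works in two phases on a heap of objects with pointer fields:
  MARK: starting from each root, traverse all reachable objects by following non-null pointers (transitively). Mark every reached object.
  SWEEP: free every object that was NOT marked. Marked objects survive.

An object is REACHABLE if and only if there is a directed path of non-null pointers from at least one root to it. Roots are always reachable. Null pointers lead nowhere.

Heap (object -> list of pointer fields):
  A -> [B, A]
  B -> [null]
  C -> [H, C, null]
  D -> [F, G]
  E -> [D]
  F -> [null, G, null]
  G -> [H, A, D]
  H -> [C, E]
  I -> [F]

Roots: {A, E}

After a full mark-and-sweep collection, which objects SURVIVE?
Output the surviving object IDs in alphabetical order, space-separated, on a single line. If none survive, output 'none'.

Answer: A B C D E F G H

Derivation:
Roots: A E
Mark A: refs=B A, marked=A
Mark E: refs=D, marked=A E
Mark B: refs=null, marked=A B E
Mark D: refs=F G, marked=A B D E
Mark F: refs=null G null, marked=A B D E F
Mark G: refs=H A D, marked=A B D E F G
Mark H: refs=C E, marked=A B D E F G H
Mark C: refs=H C null, marked=A B C D E F G H
Unmarked (collected): I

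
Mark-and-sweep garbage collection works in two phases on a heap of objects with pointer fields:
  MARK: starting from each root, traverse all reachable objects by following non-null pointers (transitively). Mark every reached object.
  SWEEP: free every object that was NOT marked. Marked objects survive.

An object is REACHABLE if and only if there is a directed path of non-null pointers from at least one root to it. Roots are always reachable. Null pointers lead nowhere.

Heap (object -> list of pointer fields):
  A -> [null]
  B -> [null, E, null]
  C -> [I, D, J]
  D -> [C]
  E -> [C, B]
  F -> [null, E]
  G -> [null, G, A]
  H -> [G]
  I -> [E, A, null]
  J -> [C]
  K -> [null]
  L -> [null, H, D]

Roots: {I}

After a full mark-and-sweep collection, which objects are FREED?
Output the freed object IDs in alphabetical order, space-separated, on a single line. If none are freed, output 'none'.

Roots: I
Mark I: refs=E A null, marked=I
Mark E: refs=C B, marked=E I
Mark A: refs=null, marked=A E I
Mark C: refs=I D J, marked=A C E I
Mark B: refs=null E null, marked=A B C E I
Mark D: refs=C, marked=A B C D E I
Mark J: refs=C, marked=A B C D E I J
Unmarked (collected): F G H K L

Answer: F G H K L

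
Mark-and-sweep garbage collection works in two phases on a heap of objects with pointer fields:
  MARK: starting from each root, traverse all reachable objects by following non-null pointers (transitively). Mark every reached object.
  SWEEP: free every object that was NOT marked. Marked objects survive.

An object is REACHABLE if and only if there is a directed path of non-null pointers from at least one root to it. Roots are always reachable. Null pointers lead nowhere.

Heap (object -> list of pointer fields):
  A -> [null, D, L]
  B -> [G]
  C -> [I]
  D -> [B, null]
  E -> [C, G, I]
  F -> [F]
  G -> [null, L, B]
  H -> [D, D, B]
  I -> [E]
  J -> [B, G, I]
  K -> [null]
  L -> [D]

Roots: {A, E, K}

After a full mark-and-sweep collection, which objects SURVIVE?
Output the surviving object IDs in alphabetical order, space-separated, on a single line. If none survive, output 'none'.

Roots: A E K
Mark A: refs=null D L, marked=A
Mark E: refs=C G I, marked=A E
Mark K: refs=null, marked=A E K
Mark D: refs=B null, marked=A D E K
Mark L: refs=D, marked=A D E K L
Mark C: refs=I, marked=A C D E K L
Mark G: refs=null L B, marked=A C D E G K L
Mark I: refs=E, marked=A C D E G I K L
Mark B: refs=G, marked=A B C D E G I K L
Unmarked (collected): F H J

Answer: A B C D E G I K L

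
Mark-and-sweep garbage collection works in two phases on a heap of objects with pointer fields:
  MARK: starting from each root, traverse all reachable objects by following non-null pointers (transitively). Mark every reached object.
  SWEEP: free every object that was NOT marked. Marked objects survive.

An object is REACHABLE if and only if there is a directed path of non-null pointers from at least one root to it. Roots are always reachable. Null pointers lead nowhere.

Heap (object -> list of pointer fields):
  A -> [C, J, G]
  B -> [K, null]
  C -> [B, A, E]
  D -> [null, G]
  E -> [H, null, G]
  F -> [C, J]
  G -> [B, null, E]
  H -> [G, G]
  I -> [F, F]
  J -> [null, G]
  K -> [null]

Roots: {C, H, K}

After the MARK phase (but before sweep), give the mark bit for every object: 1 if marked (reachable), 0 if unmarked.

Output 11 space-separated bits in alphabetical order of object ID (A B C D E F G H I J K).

Roots: C H K
Mark C: refs=B A E, marked=C
Mark H: refs=G G, marked=C H
Mark K: refs=null, marked=C H K
Mark B: refs=K null, marked=B C H K
Mark A: refs=C J G, marked=A B C H K
Mark E: refs=H null G, marked=A B C E H K
Mark G: refs=B null E, marked=A B C E G H K
Mark J: refs=null G, marked=A B C E G H J K
Unmarked (collected): D F I

Answer: 1 1 1 0 1 0 1 1 0 1 1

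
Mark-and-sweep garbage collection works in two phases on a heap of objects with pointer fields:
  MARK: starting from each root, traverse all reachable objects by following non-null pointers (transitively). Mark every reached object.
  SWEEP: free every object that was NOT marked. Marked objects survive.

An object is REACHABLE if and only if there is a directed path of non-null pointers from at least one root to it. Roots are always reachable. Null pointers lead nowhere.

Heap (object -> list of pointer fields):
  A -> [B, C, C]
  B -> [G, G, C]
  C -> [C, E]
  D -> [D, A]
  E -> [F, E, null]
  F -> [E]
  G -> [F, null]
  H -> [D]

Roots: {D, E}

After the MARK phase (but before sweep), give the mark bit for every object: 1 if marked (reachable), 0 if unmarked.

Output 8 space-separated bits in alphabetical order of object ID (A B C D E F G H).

Answer: 1 1 1 1 1 1 1 0

Derivation:
Roots: D E
Mark D: refs=D A, marked=D
Mark E: refs=F E null, marked=D E
Mark A: refs=B C C, marked=A D E
Mark F: refs=E, marked=A D E F
Mark B: refs=G G C, marked=A B D E F
Mark C: refs=C E, marked=A B C D E F
Mark G: refs=F null, marked=A B C D E F G
Unmarked (collected): H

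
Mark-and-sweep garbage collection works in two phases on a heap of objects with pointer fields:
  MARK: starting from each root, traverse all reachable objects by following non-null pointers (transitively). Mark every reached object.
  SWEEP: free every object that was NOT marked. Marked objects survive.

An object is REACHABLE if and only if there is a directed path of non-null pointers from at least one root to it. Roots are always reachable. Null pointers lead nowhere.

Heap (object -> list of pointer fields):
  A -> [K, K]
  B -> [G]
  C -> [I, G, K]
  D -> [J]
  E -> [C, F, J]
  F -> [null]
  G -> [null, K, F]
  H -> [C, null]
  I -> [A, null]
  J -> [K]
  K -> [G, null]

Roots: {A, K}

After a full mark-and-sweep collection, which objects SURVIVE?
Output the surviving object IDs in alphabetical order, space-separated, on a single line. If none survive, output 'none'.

Answer: A F G K

Derivation:
Roots: A K
Mark A: refs=K K, marked=A
Mark K: refs=G null, marked=A K
Mark G: refs=null K F, marked=A G K
Mark F: refs=null, marked=A F G K
Unmarked (collected): B C D E H I J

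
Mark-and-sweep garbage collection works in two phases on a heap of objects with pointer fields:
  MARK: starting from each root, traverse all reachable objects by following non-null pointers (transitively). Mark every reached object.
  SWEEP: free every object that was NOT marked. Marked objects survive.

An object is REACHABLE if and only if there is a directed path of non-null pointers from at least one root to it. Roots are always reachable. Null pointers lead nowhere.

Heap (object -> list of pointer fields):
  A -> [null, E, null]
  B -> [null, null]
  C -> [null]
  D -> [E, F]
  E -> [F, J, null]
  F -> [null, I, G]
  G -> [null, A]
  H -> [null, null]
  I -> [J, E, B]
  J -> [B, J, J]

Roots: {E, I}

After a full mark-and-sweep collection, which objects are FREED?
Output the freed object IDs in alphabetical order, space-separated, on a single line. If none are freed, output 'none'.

Roots: E I
Mark E: refs=F J null, marked=E
Mark I: refs=J E B, marked=E I
Mark F: refs=null I G, marked=E F I
Mark J: refs=B J J, marked=E F I J
Mark B: refs=null null, marked=B E F I J
Mark G: refs=null A, marked=B E F G I J
Mark A: refs=null E null, marked=A B E F G I J
Unmarked (collected): C D H

Answer: C D H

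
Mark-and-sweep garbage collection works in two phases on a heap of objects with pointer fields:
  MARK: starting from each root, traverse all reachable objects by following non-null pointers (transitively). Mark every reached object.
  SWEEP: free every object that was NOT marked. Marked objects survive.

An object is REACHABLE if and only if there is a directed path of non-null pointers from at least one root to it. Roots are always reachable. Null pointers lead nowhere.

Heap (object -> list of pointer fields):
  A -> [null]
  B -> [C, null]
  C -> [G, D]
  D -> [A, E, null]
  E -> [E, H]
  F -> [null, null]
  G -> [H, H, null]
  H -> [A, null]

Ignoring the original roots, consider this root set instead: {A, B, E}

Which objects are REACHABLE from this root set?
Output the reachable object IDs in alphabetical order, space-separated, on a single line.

Roots: A B E
Mark A: refs=null, marked=A
Mark B: refs=C null, marked=A B
Mark E: refs=E H, marked=A B E
Mark C: refs=G D, marked=A B C E
Mark H: refs=A null, marked=A B C E H
Mark G: refs=H H null, marked=A B C E G H
Mark D: refs=A E null, marked=A B C D E G H
Unmarked (collected): F

Answer: A B C D E G H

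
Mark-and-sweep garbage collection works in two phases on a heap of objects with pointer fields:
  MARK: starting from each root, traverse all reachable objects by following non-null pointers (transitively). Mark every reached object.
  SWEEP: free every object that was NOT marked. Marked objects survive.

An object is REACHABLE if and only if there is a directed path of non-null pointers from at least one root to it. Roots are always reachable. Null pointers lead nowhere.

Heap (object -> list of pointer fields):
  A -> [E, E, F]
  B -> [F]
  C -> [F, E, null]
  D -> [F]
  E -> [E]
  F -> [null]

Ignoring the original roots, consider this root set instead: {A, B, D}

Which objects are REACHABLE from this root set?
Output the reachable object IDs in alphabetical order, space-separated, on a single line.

Answer: A B D E F

Derivation:
Roots: A B D
Mark A: refs=E E F, marked=A
Mark B: refs=F, marked=A B
Mark D: refs=F, marked=A B D
Mark E: refs=E, marked=A B D E
Mark F: refs=null, marked=A B D E F
Unmarked (collected): C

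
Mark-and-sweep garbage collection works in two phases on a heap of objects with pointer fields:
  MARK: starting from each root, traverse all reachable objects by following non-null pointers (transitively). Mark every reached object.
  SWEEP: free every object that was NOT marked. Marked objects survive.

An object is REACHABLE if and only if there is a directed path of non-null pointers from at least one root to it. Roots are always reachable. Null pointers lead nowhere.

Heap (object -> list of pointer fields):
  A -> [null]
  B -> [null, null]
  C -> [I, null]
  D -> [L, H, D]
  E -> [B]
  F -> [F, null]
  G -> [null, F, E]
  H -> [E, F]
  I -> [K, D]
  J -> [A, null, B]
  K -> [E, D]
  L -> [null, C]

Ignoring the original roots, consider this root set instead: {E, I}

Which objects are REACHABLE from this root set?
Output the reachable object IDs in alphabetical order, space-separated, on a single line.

Answer: B C D E F H I K L

Derivation:
Roots: E I
Mark E: refs=B, marked=E
Mark I: refs=K D, marked=E I
Mark B: refs=null null, marked=B E I
Mark K: refs=E D, marked=B E I K
Mark D: refs=L H D, marked=B D E I K
Mark L: refs=null C, marked=B D E I K L
Mark H: refs=E F, marked=B D E H I K L
Mark C: refs=I null, marked=B C D E H I K L
Mark F: refs=F null, marked=B C D E F H I K L
Unmarked (collected): A G J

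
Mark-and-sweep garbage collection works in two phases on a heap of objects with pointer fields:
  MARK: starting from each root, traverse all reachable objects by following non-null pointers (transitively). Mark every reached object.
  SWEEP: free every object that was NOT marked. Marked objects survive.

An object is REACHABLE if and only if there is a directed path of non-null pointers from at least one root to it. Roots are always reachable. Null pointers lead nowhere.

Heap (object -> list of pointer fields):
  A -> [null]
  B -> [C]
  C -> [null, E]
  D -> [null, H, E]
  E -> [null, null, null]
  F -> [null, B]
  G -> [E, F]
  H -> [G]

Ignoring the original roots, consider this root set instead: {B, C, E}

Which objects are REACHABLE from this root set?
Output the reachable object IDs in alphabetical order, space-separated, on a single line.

Answer: B C E

Derivation:
Roots: B C E
Mark B: refs=C, marked=B
Mark C: refs=null E, marked=B C
Mark E: refs=null null null, marked=B C E
Unmarked (collected): A D F G H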